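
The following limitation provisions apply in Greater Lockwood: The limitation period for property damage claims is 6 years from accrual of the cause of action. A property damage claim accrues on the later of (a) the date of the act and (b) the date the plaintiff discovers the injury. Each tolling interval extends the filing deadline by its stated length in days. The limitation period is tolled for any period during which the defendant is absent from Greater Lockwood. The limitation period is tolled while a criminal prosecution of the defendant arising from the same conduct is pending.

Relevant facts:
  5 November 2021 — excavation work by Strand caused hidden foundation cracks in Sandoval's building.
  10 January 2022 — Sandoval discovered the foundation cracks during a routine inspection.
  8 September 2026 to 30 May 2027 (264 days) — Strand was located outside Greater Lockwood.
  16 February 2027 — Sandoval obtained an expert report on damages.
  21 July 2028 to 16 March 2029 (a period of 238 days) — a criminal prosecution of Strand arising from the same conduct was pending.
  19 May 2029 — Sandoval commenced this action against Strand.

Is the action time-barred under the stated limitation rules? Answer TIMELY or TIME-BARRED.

TIMELY

Because discovery on 10 January 2022 post-dates the 5 November 2021 act, accrual under the later-of rule falls on 10 January 2022.
6 years from 10 January 2022 is 10 January 2028.
Because the defendant's absence from the jurisdiction ran from 8 September 2026 to 30 May 2027, the deadline is extended by 264 days to 30 September 2028.
Because the pending criminal prosecution ran from 21 July 2028 to 16 March 2029, the deadline is extended by 238 days to 26 May 2029.
The other events in the timeline have no effect on the limitation period under the stated rules.
Filing on 19 May 2029 beat the 26 May 2029 deadline — the action is timely.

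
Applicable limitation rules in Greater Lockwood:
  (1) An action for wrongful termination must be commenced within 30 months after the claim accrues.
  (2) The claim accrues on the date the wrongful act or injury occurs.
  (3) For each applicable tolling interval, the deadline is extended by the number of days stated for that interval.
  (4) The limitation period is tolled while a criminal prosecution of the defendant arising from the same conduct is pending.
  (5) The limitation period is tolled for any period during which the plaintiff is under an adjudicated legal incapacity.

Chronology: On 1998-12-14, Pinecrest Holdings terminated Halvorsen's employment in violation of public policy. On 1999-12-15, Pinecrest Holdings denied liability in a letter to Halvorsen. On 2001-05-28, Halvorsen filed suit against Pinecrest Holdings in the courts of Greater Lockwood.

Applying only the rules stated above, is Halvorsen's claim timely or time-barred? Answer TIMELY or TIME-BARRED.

The limitation period began to run on 1998-12-14.
The untolled deadline — 30 months after 1998-12-14 — is 2001-06-14.
The other events in the timeline have no effect on the limitation period under the stated rules.
The 2001-05-28 filing precedes the 2001-06-14 deadline; the claim is timely.

TIMELY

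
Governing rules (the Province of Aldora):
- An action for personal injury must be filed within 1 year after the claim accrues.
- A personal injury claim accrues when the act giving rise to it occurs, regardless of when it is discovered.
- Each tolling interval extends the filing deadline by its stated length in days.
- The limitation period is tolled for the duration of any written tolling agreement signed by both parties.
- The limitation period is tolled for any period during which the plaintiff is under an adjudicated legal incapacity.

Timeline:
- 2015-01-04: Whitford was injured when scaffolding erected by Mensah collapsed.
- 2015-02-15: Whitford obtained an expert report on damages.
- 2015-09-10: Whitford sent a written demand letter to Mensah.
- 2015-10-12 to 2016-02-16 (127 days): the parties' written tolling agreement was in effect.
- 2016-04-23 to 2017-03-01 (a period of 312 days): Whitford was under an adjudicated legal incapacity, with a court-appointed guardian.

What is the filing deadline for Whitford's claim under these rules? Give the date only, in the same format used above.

The claim accrued on 2015-01-04, when the wrongful act occurred.
Adding the 1 year base period to 2015-01-04 gives a deadline of 2016-01-04, before any tolling.
The written tolling agreement from 2015-10-12 to 2016-02-16 tolled the period for 127 days, extending the deadline to 2016-05-10.
The plaintiff's legal incapacity from 2016-04-23 to 2017-03-01 tolled the period for 312 days, extending the deadline to 2017-03-18.
Nothing else in the chronology tolls or restarts the period.

2017-03-18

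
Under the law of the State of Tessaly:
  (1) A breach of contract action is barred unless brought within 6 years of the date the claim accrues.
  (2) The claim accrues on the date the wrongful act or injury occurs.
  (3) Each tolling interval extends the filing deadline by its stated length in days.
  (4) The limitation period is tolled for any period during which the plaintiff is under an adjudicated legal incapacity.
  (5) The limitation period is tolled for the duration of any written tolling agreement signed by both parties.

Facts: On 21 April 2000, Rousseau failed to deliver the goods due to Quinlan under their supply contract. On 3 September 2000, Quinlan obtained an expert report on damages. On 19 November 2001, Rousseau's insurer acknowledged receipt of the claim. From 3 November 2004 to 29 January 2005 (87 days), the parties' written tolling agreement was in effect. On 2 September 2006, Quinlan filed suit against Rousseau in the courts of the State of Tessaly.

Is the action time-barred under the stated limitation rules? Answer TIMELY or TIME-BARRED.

The claim accrued on 21 April 2000, when the wrongful act occurred.
The untolled deadline — 6 years after 21 April 2000 — is 21 April 2006.
The period was tolled for 87 days by the written tolling agreement (3 November 2004 to 29 January 2005), pushing the deadline to 17 July 2006.
The other events in the timeline have no effect on the limitation period under the stated rules.
Quinlan filed on 2 September 2006, after the 17 July 2006 deadline, so the action is time-barred.

TIME-BARRED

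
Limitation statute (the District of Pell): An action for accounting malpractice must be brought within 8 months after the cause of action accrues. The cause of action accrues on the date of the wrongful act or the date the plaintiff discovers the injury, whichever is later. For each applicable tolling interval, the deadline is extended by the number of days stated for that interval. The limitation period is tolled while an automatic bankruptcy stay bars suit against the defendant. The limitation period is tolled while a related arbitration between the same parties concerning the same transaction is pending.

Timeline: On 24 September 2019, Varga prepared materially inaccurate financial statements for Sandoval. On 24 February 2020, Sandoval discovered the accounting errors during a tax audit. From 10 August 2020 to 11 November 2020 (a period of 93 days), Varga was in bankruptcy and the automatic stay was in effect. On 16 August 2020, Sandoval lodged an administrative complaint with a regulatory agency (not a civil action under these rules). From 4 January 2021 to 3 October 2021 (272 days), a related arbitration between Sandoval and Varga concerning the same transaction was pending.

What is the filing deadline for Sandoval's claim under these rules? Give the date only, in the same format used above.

24 October 2021

Because discovery on 24 February 2020 post-dates the 24 September 2019 act, accrual under the later-of rule falls on 24 February 2020.
Adding the 8 months base period to 24 February 2020 gives a deadline of 24 October 2020, before any tolling.
Because the automatic bankruptcy stay ran from 10 August 2020 to 11 November 2020, the deadline is extended by 93 days to 25 January 2021.
The period was tolled for 272 days by the pending related arbitration (4 January 2021 to 3 October 2021), pushing the deadline to 24 October 2021.
None of the other events listed affects the running of the period under the stated rules.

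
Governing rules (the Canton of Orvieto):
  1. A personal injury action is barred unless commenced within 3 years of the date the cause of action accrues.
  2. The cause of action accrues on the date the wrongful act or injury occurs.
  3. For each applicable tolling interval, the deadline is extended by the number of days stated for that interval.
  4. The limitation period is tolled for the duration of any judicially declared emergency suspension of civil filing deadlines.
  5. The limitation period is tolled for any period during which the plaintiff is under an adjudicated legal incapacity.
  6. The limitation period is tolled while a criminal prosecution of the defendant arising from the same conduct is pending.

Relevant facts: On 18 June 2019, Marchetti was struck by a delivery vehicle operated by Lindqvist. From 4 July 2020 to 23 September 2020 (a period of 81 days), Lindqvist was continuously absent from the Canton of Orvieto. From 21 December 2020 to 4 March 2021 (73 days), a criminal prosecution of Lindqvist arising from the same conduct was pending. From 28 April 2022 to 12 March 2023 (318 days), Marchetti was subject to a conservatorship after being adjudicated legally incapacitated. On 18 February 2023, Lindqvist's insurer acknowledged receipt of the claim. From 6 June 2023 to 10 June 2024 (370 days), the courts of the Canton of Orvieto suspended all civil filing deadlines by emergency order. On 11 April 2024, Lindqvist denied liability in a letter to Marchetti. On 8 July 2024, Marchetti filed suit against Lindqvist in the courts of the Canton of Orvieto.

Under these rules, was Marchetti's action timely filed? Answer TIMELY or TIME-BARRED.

TIMELY

The claim accrued on 18 June 2019, when the wrongful act occurred.
3 years from 18 June 2019 is 18 June 2022.
Because the pending criminal prosecution ran from 21 December 2020 to 4 March 2021, the deadline is extended by 73 days to 30 August 2022.
Because the plaintiff's legal incapacity ran from 28 April 2022 to 12 March 2023, the deadline is extended by 318 days to 14 July 2023.
Because the emergency suspension of filing deadlines ran from 6 June 2023 to 10 June 2024, the deadline is extended by 370 days to 18 July 2024.
The defendant's absence from the jurisdiction from 4 July 2020 to 23 September 2020 does not toll the period, because no stated rule makes the defendant's absence a tolling event.
The other events in the timeline have no effect on the limitation period under the stated rules.
Filing on 8 July 2024 beat the 18 July 2024 deadline — the action is timely.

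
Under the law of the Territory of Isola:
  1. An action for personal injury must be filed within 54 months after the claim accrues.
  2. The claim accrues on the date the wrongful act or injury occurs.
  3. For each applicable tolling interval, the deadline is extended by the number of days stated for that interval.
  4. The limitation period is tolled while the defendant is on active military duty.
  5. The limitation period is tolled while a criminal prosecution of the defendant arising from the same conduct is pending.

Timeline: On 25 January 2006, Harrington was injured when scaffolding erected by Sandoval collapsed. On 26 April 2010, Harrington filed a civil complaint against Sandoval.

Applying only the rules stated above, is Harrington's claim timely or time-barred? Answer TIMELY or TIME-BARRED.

The claim accrued on 25 January 2006, the date of the act.
Adding the 54 months base period to 25 January 2006 gives a deadline of 25 July 2010, before any tolling.
The 26 April 2010 filing precedes the 25 July 2010 deadline; the claim is timely.

TIMELY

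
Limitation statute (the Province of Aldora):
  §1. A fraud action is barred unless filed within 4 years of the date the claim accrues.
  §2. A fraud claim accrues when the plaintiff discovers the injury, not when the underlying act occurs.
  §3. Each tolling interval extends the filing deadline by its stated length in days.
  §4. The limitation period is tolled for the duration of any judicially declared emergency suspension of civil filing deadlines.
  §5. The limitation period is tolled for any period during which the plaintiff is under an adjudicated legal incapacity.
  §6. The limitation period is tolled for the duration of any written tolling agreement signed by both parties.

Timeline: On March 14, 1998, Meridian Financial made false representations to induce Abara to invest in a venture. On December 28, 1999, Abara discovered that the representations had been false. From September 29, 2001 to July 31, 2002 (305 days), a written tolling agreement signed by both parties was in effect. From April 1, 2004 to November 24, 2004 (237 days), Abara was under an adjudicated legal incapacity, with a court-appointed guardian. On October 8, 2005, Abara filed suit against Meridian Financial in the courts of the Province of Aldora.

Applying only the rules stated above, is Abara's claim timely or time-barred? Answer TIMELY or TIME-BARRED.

Accrual is tied to discovery, so the period began on December 28, 1999 rather than on March 14, 1998 when the act occurred.
4 years from December 28, 1999 is December 28, 2003.
Because the written tolling agreement ran from September 29, 2001 to July 31, 2002, the deadline is extended by 305 days to October 28, 2004.
Because the plaintiff's legal incapacity ran from April 1, 2004 to November 24, 2004, the deadline is extended by 237 days to June 22, 2005.
Filing on October 8, 2005 missed the June 22, 2005 deadline — the action is time-barred.

TIME-BARRED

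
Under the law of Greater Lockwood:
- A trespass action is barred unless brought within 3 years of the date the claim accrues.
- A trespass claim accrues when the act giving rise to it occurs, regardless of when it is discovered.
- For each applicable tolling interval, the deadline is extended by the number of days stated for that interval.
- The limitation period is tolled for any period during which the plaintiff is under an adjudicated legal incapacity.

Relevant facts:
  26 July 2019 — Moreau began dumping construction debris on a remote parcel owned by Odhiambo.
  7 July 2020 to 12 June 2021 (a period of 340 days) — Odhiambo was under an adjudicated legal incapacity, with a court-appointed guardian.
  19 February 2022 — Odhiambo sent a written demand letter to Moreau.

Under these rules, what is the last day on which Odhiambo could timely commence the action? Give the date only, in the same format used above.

The limitation period began to run on 26 July 2019.
3 years from 26 July 2019 is 26 July 2022.
The plaintiff's legal incapacity from 7 July 2020 to 12 June 2021 tolled the period for 340 days, extending the deadline to 1 July 2023.
Nothing else in the chronology tolls or restarts the period.

1 July 2023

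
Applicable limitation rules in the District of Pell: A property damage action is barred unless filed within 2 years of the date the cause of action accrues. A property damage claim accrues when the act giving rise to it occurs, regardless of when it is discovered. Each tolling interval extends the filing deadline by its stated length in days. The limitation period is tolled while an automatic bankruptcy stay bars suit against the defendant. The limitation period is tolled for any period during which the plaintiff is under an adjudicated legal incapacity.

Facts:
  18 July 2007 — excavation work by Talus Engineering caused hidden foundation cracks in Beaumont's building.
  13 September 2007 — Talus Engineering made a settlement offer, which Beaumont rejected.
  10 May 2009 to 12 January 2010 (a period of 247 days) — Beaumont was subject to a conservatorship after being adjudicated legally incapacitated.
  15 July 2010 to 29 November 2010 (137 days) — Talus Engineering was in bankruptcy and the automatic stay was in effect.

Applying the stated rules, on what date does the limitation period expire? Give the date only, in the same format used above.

The claim accrued on 18 July 2007, when the wrongful act occurred.
2 years from 18 July 2007 is 18 July 2009.
The period was tolled for 247 days by the plaintiff's legal incapacity (10 May 2009 to 12 January 2010), pushing the deadline to 22 March 2010.
The automatic bankruptcy stay starting 15 July 2010 came too late — the period had run on 22 March 2010 — and so does not extend the deadline.
None of the other events listed affects the running of the period under the stated rules.

22 March 2010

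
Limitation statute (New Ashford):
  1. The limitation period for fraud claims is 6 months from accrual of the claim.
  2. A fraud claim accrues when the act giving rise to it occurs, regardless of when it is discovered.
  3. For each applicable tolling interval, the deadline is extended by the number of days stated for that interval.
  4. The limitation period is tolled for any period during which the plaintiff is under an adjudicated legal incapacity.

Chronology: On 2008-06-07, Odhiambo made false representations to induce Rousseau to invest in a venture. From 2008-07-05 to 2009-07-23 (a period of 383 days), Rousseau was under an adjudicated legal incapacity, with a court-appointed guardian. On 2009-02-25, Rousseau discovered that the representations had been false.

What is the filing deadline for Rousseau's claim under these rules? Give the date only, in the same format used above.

The claim accrued on 2008-06-07, when the wrongful act occurred; under the stated occurrence rule the 2009-02-25 discovery does not delay accrual.
Adding the 6 months base period to 2008-06-07 gives a deadline of 2008-12-07, before any tolling.
Because the plaintiff's legal incapacity ran from 2008-07-05 to 2009-07-23, the deadline is extended by 383 days to 2009-12-25.

2009-12-25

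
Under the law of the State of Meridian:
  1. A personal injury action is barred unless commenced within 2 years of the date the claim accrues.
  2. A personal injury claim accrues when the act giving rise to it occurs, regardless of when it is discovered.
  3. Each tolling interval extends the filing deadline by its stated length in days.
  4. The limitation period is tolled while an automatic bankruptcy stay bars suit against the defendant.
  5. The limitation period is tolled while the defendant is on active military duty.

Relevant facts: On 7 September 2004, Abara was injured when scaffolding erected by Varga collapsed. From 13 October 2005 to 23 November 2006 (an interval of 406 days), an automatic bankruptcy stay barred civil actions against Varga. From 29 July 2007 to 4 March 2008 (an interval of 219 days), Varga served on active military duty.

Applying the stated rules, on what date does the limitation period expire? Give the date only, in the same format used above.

24 May 2008

The limitation period began to run on 7 September 2004.
The untolled deadline — 2 years after 7 September 2004 — is 7 September 2006.
Because the automatic bankruptcy stay ran from 13 October 2005 to 23 November 2006, the deadline is extended by 406 days to 18 October 2007.
Because the defendant's active military service ran from 29 July 2007 to 4 March 2008, the deadline is extended by 219 days to 24 May 2008.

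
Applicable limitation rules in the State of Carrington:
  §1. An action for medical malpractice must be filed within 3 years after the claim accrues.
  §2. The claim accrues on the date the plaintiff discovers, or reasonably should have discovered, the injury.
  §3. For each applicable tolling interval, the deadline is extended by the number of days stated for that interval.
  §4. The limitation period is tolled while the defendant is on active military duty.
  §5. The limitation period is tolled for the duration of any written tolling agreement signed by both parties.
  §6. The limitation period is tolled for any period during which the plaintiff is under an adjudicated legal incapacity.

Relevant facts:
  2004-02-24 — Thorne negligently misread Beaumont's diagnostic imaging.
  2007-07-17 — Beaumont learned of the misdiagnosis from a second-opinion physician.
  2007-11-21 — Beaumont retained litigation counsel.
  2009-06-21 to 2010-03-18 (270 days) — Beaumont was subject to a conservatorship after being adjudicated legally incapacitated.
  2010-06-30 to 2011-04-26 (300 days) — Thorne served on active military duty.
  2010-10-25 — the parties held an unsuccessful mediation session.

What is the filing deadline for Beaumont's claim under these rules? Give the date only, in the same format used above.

2012-02-07

The claim did not accrue until Beaumont discovered the injury on 2007-07-17; the 2004-02-24 act date does not start the clock under the stated rule.
3 years from 2007-07-17 is 2010-07-17.
Because the plaintiff's legal incapacity ran from 2009-06-21 to 2010-03-18, the deadline is extended by 270 days to 2011-04-13.
Because the defendant's active military service ran from 2010-06-30 to 2011-04-26, the deadline is extended by 300 days to 2012-02-07.
Nothing else in the chronology tolls or restarts the period.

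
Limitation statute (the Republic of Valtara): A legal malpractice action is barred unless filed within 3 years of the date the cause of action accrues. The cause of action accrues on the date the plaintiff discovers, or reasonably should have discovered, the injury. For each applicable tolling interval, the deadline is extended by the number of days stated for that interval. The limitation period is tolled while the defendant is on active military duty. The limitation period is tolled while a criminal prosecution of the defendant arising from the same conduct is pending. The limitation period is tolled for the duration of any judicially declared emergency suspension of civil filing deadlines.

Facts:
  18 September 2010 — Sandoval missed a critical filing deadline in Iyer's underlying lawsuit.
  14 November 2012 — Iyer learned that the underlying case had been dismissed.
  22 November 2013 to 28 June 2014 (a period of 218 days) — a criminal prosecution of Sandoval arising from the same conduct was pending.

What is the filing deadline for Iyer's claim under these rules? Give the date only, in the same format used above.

19 June 2016

Under the discovery rule, the claim accrued on 14 November 2012, when Iyer discovered the injury — not on the 18 September 2010 date of the underlying act.
Adding the 3 years base period to 14 November 2012 gives a deadline of 14 November 2015, before any tolling.
The pending criminal prosecution from 22 November 2013 to 28 June 2014 tolled the period for 218 days, extending the deadline to 19 June 2016.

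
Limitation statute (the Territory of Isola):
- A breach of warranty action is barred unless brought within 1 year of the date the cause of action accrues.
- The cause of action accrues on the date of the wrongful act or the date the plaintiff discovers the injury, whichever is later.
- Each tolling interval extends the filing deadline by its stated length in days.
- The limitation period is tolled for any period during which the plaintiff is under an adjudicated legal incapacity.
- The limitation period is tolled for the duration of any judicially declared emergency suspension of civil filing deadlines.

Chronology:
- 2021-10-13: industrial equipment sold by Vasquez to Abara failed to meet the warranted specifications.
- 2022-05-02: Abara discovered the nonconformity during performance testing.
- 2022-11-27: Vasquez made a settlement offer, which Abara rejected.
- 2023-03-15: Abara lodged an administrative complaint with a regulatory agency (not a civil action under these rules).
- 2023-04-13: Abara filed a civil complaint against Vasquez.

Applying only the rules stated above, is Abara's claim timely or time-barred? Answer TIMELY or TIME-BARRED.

TIMELY

The claim accrued on 2022-05-02 — the later of the 2021-10-13 act and the 2022-05-02 discovery.
Adding the 1 year base period to 2022-05-02 gives a deadline of 2023-05-02, before any tolling.
None of the other events listed affects the running of the period under the stated rules.
Filing on 2023-04-13 beat the 2023-05-02 deadline — the action is timely.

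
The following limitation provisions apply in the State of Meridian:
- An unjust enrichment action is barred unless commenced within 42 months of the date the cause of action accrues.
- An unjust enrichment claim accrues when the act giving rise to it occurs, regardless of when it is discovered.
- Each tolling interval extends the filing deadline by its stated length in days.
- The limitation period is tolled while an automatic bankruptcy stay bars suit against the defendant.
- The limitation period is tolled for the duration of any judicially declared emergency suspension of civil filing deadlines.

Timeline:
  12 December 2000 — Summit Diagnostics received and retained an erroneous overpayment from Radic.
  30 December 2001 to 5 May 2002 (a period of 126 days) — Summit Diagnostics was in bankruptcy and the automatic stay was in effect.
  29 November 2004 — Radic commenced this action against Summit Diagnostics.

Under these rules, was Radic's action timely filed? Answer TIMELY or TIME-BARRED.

The limitation period began to run on 12 December 2000.
The untolled deadline — 42 months after 12 December 2000 — is 12 June 2004.
Because the automatic bankruptcy stay ran from 30 December 2001 to 5 May 2002, the deadline is extended by 126 days to 16 October 2004.
Radic filed on 29 November 2004, after the 16 October 2004 deadline, so the action is time-barred.

TIME-BARRED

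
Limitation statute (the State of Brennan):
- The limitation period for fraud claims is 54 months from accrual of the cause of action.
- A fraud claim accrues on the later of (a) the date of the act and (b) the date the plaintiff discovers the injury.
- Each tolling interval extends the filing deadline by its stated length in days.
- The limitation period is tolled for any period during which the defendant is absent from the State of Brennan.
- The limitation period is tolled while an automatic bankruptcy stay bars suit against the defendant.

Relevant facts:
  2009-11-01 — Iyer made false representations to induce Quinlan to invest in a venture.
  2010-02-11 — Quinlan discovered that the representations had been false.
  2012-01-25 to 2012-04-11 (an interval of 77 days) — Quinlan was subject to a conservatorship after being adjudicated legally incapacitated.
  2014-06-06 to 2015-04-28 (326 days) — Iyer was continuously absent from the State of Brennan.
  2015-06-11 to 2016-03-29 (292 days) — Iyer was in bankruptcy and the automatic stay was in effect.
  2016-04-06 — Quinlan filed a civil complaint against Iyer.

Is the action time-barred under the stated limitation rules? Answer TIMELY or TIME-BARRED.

TIMELY

The claim accrued on 2010-02-11 — the later of the 2009-11-01 act and the 2010-02-11 discovery.
54 months from 2010-02-11 is 2014-08-11.
The defendant's absence from the jurisdiction from 2014-06-06 to 2015-04-28 tolled the period for 326 days, extending the deadline to 2015-07-03.
Because the automatic bankruptcy stay ran from 2015-06-11 to 2016-03-29, the deadline is extended by 292 days to 2016-04-20.
No stated provision tolls the period for the plaintiff's incapacity, so the interval from 2012-01-25 to 2012-04-11 has no effect on the deadline.
Quinlan filed on 2016-04-06, before the 2016-04-20 deadline, so the action is timely.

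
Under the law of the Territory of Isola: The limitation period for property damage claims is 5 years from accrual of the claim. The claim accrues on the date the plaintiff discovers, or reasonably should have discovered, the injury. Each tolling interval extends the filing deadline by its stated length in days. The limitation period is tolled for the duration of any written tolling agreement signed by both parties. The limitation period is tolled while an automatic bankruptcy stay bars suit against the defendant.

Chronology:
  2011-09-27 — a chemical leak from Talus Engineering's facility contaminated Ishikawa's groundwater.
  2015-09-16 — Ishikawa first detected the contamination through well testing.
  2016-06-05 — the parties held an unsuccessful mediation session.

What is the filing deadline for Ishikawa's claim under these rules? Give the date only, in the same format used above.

2020-09-16

Accrual is tied to discovery, so the period began on 2015-09-16 rather than on 2011-09-27 when the act occurred.
5 years from 2015-09-16 is 2020-09-16.
Nothing else in the chronology tolls or restarts the period.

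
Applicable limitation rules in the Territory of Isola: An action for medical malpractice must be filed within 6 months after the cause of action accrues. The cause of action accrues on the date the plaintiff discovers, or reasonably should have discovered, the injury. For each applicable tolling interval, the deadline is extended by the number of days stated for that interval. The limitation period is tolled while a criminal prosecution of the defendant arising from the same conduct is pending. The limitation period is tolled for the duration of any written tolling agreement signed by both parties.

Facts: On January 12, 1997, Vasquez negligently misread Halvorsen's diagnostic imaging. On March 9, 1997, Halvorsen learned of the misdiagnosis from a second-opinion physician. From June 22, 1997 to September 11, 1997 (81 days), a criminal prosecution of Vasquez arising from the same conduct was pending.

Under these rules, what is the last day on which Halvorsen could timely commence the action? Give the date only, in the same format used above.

November 29, 1997

The claim did not accrue until Halvorsen discovered the injury on March 9, 1997; the January 12, 1997 act date does not start the clock under the stated rule.
6 months from March 9, 1997 is September 9, 1997.
Because the pending criminal prosecution ran from June 22, 1997 to September 11, 1997, the deadline is extended by 81 days to November 29, 1997.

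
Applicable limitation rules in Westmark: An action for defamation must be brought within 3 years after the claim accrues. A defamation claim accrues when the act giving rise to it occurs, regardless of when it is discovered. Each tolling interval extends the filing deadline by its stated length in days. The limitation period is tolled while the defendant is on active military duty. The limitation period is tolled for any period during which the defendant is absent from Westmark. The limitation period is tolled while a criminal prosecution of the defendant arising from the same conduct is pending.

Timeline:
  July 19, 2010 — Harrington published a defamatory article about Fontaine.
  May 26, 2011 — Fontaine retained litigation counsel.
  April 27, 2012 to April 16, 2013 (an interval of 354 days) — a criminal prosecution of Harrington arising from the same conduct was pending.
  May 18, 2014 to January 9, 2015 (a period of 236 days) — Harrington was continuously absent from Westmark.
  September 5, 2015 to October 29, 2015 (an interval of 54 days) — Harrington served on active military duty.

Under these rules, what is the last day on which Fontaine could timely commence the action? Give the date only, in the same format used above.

March 1, 2015

The limitation period began to run on July 19, 2010.
Adding the 3 years base period to July 19, 2010 gives a deadline of July 19, 2013, before any tolling.
The pending criminal prosecution from April 27, 2012 to April 16, 2013 tolled the period for 354 days, extending the deadline to July 8, 2014.
Because the defendant's absence from the jurisdiction ran from May 18, 2014 to January 9, 2015, the deadline is extended by 236 days to March 1, 2015.
The defendant's active military service starting September 5, 2015 came too late — the period had run on March 1, 2015 — and so does not extend the deadline.
None of the other events listed affects the running of the period under the stated rules.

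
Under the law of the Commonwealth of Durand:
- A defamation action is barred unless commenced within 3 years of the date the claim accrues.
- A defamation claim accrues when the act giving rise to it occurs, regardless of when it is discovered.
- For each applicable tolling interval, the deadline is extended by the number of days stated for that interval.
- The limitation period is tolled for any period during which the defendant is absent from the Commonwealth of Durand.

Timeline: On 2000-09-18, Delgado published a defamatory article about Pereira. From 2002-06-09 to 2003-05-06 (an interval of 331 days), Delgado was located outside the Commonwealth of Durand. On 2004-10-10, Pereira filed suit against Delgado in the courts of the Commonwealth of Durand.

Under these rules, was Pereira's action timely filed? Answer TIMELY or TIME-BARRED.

TIME-BARRED

The claim accrued on 2000-09-18, when the wrongful act occurred.
Adding the 3 years base period to 2000-09-18 gives a deadline of 2003-09-18, before any tolling.
The period was tolled for 331 days by the defendant's absence from the jurisdiction (2002-06-09 to 2003-05-06), pushing the deadline to 2004-08-14.
Filing on 2004-10-10 missed the 2004-08-14 deadline — the action is time-barred.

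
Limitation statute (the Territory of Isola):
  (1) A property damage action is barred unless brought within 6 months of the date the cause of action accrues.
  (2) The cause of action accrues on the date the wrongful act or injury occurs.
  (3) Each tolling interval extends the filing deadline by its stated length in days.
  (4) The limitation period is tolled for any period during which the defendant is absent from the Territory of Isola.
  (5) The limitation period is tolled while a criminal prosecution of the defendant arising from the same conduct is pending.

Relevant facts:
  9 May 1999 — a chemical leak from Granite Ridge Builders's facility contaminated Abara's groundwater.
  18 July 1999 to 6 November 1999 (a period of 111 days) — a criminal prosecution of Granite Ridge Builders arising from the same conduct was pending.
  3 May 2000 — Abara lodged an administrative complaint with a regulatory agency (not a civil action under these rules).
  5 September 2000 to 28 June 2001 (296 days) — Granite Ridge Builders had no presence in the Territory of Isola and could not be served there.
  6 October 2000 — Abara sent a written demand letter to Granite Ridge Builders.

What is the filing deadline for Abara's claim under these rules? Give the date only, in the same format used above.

The cause of action accrued on 9 May 1999, the date of the act.
6 months from 9 May 1999 is 9 November 1999.
Because the pending criminal prosecution ran from 18 July 1999 to 6 November 1999, the deadline is extended by 111 days to 28 February 2000.
By the time the defendant's absence from the jurisdiction began on 5 September 2000, the limitation period had already expired on 28 February 2000; that interval cannot revive it.
None of the other events listed affects the running of the period under the stated rules.

28 February 2000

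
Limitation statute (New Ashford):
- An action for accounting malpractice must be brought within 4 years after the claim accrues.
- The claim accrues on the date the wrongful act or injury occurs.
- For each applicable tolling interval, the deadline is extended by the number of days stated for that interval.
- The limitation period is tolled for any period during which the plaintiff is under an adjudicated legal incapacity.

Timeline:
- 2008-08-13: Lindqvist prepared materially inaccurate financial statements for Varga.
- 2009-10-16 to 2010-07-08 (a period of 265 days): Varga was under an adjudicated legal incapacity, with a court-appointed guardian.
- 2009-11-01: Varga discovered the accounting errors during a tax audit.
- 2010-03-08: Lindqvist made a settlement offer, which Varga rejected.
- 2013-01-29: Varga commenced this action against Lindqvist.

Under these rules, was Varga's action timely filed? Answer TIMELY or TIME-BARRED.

TIMELY

Because the rule ties accrual to occurrence, the claim accrued on 2008-08-13, not on the 2009-11-01 discovery date.
4 years from 2008-08-13 is 2012-08-13.
Because the plaintiff's legal incapacity ran from 2009-10-16 to 2010-07-08, the deadline is extended by 265 days to 2013-05-05.
Nothing else in the chronology tolls or restarts the period.
The 2013-01-29 filing precedes the 2013-05-05 deadline; the claim is timely.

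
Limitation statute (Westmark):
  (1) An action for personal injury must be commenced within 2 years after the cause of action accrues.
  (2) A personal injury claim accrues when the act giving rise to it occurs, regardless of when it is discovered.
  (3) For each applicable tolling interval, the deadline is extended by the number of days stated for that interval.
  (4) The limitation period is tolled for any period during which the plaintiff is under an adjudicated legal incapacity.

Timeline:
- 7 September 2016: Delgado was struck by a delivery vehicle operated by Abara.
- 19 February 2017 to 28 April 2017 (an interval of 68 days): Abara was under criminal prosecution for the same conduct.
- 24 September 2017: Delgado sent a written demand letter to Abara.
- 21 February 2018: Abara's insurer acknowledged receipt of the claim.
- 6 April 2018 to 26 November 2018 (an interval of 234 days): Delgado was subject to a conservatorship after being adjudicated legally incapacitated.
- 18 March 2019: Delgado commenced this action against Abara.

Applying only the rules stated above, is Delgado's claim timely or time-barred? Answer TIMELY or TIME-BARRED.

The claim accrued on 7 September 2016, when the wrongful act occurred.
The untolled deadline — 2 years after 7 September 2016 — is 7 September 2018.
The period was tolled for 234 days by the plaintiff's legal incapacity (6 April 2018 to 26 November 2018), pushing the deadline to 29 April 2019.
The pending criminal prosecution from 19 February 2017 to 28 April 2017 does not toll the period, because no stated rule makes a criminal prosecution a tolling event.
The other events in the timeline have no effect on the limitation period under the stated rules.
The 18 March 2019 filing precedes the 29 April 2019 deadline; the claim is timely.

TIMELY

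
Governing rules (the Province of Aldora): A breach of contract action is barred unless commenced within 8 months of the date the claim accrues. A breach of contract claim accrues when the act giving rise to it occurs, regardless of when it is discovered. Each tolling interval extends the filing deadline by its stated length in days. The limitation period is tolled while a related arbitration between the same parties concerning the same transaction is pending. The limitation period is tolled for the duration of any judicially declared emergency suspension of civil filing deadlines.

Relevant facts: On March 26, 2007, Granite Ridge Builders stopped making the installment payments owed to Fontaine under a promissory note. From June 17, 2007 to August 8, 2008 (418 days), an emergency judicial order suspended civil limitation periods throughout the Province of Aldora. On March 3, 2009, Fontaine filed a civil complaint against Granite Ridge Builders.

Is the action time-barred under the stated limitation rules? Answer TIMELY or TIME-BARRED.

TIME-BARRED

The limitation period began to run on March 26, 2007.
8 months from March 26, 2007 is November 26, 2007.
The period was tolled for 418 days by the emergency suspension of filing deadlines (June 17, 2007 to August 8, 2008), pushing the deadline to January 17, 2009.
Fontaine filed on March 3, 2009, after the January 17, 2009 deadline, so the action is time-barred.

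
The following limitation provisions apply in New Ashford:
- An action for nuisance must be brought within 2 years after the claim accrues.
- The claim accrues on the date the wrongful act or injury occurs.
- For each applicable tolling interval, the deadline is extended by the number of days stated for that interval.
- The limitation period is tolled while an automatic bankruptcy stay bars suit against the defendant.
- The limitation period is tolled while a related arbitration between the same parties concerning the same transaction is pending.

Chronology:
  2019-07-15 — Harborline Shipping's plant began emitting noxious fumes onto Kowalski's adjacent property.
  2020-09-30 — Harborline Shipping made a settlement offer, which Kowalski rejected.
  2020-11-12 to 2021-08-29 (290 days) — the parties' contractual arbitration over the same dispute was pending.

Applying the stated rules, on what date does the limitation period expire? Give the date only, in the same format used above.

The claim accrued on 2019-07-15, when the wrongful act occurred.
2 years from 2019-07-15 is 2021-07-15.
The pending related arbitration from 2020-11-12 to 2021-08-29 tolled the period for 290 days, extending the deadline to 2022-05-01.
Nothing else in the chronology tolls or restarts the period.

2022-05-01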